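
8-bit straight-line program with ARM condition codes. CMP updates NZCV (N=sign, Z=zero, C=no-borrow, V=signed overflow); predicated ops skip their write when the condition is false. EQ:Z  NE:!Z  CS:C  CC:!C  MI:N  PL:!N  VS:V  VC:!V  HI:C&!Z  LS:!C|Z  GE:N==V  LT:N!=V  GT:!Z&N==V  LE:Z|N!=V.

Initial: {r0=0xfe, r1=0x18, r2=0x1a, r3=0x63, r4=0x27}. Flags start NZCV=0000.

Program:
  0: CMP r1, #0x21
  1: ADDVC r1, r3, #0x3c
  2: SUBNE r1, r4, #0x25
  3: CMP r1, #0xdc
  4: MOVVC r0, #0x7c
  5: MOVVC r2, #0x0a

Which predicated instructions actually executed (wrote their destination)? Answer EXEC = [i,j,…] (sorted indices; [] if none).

0: ✓ CMP  NZCV=1000
1: ✓ ADDVC  r1←0x9f
2: ✓ SUBNE  r1←0x02
3: ✓ CMP  NZCV=0000
4: ✓ MOVVC  r0←0x7c
5: ✓ MOVVC  r2←0x0a

EXEC = [1,2,4,5]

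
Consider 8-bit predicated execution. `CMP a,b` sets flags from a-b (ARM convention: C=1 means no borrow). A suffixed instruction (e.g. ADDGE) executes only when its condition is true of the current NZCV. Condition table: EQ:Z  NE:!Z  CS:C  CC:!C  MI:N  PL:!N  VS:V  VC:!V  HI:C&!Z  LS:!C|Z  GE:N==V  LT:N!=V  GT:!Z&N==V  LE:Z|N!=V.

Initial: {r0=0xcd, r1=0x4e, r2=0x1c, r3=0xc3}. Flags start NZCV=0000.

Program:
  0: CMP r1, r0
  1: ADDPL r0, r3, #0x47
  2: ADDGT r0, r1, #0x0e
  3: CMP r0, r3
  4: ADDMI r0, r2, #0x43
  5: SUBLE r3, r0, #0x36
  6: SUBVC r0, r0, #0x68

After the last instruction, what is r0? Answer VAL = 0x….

VAL = 0x5f

0: ✓ CMP  NZCV=1001
1: · ADDPL
2: ✓ ADDGT  r0←0x5c
3: ✓ CMP  NZCV=1001
4: ✓ ADDMI  r0←0x5f
5: · SUBLE
6: · SUBVC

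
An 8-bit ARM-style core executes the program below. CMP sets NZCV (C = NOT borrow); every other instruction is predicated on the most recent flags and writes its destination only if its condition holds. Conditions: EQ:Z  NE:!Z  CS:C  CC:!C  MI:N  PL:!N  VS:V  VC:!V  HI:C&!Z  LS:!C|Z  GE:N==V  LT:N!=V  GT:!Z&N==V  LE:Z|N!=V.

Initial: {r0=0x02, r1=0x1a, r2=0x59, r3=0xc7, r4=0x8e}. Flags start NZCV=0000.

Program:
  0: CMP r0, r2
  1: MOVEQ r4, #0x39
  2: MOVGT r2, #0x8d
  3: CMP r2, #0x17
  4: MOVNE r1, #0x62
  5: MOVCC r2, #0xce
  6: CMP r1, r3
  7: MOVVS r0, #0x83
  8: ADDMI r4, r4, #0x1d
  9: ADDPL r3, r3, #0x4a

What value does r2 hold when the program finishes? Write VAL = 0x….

[0] flags=1000 → (cmp)
[1] flags=1000 EQ?F → skip
[2] flags=1000 GT?F → skip
[3] flags=0010 → (cmp)
[4] flags=0010 NE?T → r1=0x62
[5] flags=0010 CC?F → skip
[6] flags=1001 → (cmp)
[7] flags=1001 VS?T → r0=0x83
[8] flags=1001 MI?T → r4=0xab
[9] flags=1001 PL?F → skip

VAL = 0x59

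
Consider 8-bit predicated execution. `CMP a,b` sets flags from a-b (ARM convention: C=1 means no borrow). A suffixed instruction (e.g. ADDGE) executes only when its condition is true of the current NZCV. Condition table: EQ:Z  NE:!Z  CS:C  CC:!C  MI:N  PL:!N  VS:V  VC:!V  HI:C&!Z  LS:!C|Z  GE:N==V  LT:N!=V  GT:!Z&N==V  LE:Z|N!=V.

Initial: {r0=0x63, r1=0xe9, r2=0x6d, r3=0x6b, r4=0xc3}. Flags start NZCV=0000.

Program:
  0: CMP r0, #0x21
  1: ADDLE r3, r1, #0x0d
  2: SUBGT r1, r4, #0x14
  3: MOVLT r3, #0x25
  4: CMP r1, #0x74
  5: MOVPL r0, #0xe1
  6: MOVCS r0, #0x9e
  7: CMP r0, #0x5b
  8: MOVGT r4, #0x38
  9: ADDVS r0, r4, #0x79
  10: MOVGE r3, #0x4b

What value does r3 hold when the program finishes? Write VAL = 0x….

VAL = 0x6b

[0] flags=0010 → (cmp)
[1] flags=0010 LE?F → skip
[2] flags=0010 GT?T → r1=0xaf
[3] flags=0010 LT?F → skip
[4] flags=0011 → (cmp)
[5] flags=0011 PL?T → r0=0xe1
[6] flags=0011 CS?T → r0=0x9e
[7] flags=0011 → (cmp)
[8] flags=0011 GT?F → skip
[9] flags=0011 VS?T → r0=0x3c
[10] flags=0011 GE?F → skip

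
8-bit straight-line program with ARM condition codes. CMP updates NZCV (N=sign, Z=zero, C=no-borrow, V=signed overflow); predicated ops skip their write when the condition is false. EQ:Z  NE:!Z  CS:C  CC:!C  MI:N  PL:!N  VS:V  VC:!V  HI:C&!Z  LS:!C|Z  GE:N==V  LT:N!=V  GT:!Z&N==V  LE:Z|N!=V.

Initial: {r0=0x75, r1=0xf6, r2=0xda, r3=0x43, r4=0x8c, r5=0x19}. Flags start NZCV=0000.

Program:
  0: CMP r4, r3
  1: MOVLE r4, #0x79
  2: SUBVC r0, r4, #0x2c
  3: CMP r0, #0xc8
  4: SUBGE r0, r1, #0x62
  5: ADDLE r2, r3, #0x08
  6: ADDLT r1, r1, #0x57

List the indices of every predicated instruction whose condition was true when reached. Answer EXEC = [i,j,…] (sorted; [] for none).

[0] flags=0011 → (cmp)
[1] flags=0011 LE?T → r4=0x79
[2] flags=0011 VC?F → skip
[3] flags=1001 → (cmp)
[4] flags=1001 GE?T → r0=0x94
[5] flags=1001 LE?F → skip
[6] flags=1001 LT?F → skip

EXEC = [1,4]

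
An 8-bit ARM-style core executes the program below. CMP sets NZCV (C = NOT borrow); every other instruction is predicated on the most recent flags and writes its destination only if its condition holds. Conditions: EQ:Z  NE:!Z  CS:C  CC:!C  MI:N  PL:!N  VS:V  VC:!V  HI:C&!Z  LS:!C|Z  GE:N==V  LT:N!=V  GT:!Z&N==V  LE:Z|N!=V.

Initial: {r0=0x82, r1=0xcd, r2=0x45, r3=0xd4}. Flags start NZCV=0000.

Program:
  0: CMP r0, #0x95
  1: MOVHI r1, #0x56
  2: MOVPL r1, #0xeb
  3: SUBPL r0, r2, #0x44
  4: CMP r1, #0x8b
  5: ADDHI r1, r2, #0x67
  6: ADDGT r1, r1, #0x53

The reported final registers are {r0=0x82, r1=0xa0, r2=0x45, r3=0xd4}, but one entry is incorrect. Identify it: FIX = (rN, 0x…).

0: ✓ CMP  NZCV=1000
1: · MOVHI
2: · MOVPL
3: · SUBPL
4: ✓ CMP  NZCV=0010
5: ✓ ADDHI  r1←0xac
6: ✓ ADDGT  r1←0xff

FIX = (r1, 0xff)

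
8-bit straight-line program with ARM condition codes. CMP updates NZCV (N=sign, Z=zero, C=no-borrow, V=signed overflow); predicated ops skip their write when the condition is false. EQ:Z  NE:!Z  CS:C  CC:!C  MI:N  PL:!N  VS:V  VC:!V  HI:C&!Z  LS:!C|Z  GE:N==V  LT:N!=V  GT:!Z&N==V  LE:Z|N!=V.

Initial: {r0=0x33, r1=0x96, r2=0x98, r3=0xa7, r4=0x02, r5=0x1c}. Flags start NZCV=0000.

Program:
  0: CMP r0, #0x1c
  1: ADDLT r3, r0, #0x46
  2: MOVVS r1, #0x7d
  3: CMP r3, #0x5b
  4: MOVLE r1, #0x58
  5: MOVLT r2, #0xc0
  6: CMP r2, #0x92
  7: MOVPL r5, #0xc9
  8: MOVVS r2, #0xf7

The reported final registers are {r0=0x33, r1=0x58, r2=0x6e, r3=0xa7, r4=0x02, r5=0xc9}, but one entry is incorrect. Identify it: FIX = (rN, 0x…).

FIX = (r2, 0xc0)

0: ✓ CMP  NZCV=0010
1: · ADDLT
2: · MOVVS
3: ✓ CMP  NZCV=0011
4: ✓ MOVLE  r1←0x58
5: ✓ MOVLT  r2←0xc0
6: ✓ CMP  NZCV=0010
7: ✓ MOVPL  r5←0xc9
8: · MOVVS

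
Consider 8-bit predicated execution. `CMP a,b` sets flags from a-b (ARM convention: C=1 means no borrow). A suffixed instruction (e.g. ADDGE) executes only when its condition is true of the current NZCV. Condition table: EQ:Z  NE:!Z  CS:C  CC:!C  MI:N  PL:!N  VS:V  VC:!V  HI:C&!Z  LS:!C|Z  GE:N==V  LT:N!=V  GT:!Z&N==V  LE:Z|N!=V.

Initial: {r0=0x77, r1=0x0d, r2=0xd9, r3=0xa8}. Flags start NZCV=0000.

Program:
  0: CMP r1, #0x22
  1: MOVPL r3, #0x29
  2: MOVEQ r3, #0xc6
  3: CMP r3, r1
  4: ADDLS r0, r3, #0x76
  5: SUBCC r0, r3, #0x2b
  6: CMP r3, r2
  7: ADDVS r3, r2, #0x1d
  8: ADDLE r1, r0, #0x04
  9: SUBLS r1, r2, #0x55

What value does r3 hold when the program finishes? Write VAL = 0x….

0: ✓ CMP  NZCV=1000
1: · MOVPL
2: · MOVEQ
3: ✓ CMP  NZCV=1010
4: · ADDLS
5: · SUBCC
6: ✓ CMP  NZCV=1000
7: · ADDVS
8: ✓ ADDLE  r1←0x7b
9: ✓ SUBLS  r1←0x84

VAL = 0xa8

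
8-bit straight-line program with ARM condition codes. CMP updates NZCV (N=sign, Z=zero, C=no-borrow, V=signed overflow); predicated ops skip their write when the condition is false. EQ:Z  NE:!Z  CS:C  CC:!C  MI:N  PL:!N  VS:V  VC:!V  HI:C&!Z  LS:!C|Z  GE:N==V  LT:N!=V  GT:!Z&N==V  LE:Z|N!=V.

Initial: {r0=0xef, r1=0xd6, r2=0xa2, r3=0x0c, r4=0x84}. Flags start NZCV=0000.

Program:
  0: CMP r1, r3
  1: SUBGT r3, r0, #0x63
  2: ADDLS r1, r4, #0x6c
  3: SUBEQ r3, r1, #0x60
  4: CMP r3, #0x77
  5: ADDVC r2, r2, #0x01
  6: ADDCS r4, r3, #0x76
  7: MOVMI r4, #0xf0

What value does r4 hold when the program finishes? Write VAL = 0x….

VAL = 0xf0

[0] flags=1010 → (cmp)
[1] flags=1010 GT?F → skip
[2] flags=1010 LS?F → skip
[3] flags=1010 EQ?F → skip
[4] flags=1000 → (cmp)
[5] flags=1000 VC?T → r2=0xa3
[6] flags=1000 CS?F → skip
[7] flags=1000 MI?T → r4=0xf0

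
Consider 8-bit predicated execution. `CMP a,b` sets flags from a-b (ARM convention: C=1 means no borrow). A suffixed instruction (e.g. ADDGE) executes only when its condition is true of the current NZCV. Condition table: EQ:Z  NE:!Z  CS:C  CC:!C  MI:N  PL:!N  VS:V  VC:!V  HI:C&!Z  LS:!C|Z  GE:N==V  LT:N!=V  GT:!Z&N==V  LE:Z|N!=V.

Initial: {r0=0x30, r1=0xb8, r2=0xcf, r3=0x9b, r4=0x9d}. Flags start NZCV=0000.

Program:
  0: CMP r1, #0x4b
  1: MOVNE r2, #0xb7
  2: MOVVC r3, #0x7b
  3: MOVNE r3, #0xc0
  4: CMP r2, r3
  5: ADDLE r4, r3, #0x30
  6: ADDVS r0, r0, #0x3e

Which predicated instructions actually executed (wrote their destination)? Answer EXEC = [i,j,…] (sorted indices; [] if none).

[0] flags=0011 → (cmp)
[1] flags=0011 NE?T → r2=0xb7
[2] flags=0011 VC?F → skip
[3] flags=0011 NE?T → r3=0xc0
[4] flags=1000 → (cmp)
[5] flags=1000 LE?T → r4=0xf0
[6] flags=1000 VS?F → skip

EXEC = [1,3,5]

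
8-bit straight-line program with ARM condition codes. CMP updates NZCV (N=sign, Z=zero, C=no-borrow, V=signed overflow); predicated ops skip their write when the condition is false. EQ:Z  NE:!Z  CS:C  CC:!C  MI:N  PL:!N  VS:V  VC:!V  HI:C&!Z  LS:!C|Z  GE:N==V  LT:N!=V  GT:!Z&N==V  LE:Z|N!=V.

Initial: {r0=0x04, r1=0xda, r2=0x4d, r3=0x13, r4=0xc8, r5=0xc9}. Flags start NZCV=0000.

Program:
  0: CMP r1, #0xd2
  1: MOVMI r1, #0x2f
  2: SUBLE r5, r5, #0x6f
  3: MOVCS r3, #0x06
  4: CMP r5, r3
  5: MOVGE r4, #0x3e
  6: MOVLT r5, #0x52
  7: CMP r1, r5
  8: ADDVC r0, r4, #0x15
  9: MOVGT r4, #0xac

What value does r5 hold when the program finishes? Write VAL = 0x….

0: ✓ CMP  NZCV=0010
1: · MOVMI
2: · SUBLE
3: ✓ MOVCS  r3←0x06
4: ✓ CMP  NZCV=1010
5: · MOVGE
6: ✓ MOVLT  r5←0x52
7: ✓ CMP  NZCV=1010
8: ✓ ADDVC  r0←0xdd
9: · MOVGT

VAL = 0x52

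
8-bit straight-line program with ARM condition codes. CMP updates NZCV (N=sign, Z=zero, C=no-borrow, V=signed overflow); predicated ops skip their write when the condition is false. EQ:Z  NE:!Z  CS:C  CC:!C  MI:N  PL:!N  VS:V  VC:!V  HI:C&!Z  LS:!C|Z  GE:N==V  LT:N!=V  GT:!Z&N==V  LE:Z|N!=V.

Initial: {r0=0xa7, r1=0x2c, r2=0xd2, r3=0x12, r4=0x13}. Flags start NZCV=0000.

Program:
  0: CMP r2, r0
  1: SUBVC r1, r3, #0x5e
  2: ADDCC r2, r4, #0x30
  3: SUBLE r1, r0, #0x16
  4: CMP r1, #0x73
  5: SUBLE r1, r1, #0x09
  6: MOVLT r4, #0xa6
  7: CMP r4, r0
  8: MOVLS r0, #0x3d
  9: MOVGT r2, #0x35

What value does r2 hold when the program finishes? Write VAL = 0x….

VAL = 0xd2

0: ✓ CMP  NZCV=0010
1: ✓ SUBVC  r1←0xb4
2: · ADDCC
3: · SUBLE
4: ✓ CMP  NZCV=0011
5: ✓ SUBLE  r1←0xab
6: ✓ MOVLT  r4←0xa6
7: ✓ CMP  NZCV=1000
8: ✓ MOVLS  r0←0x3d
9: · MOVGT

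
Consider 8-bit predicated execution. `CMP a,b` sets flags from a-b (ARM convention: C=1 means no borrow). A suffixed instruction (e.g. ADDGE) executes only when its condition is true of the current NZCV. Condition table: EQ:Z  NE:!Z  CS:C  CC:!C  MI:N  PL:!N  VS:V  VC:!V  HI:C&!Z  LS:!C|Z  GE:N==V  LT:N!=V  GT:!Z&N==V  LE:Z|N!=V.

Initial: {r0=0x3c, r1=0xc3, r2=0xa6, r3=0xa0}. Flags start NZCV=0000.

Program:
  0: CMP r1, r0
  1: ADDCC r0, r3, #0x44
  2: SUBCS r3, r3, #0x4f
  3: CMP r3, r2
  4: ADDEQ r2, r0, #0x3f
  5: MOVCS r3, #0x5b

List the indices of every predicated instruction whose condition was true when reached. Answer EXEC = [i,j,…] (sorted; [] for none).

EXEC = [2]

0: ✓ CMP  NZCV=1010
1: · ADDCC
2: ✓ SUBCS  r3←0x51
3: ✓ CMP  NZCV=1001
4: · ADDEQ
5: · MOVCS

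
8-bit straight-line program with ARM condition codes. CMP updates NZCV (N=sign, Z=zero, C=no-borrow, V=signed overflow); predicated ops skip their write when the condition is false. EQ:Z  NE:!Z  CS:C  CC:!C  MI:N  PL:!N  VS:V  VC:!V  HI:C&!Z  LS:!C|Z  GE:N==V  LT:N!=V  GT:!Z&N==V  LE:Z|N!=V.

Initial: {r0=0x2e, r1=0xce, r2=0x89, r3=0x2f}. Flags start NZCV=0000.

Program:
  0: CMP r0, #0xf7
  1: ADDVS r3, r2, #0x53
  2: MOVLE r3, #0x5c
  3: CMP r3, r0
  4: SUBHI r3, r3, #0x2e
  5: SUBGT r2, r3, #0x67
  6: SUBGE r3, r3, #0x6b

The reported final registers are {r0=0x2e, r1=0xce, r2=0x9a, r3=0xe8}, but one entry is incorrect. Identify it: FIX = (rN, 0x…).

FIX = (r3, 0x96)

[0] flags=0000 → (cmp)
[1] flags=0000 VS?F → skip
[2] flags=0000 LE?F → skip
[3] flags=0010 → (cmp)
[4] flags=0010 HI?T → r3=0x01
[5] flags=0010 GT?T → r2=0x9a
[6] flags=0010 GE?T → r3=0x96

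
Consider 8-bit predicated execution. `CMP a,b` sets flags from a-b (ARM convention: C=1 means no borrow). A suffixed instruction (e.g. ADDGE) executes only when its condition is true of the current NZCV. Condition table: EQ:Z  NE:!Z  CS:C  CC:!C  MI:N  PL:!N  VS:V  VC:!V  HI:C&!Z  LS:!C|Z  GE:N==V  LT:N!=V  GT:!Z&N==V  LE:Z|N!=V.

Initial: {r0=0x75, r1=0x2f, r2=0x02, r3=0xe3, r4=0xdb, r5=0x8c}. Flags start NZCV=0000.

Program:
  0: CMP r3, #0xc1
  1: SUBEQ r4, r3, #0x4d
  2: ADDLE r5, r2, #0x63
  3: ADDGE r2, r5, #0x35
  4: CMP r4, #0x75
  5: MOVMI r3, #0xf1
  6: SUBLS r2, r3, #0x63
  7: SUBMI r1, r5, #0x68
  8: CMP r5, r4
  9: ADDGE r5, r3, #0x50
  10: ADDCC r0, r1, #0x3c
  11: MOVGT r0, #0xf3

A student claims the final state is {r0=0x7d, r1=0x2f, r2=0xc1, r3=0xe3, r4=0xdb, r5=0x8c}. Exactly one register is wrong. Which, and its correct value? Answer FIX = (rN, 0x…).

0: ✓ CMP  NZCV=0010
1: · SUBEQ
2: · ADDLE
3: ✓ ADDGE  r2←0xc1
4: ✓ CMP  NZCV=0011
5: · MOVMI
6: · SUBLS
7: · SUBMI
8: ✓ CMP  NZCV=1000
9: · ADDGE
10: ✓ ADDCC  r0←0x6b
11: · MOVGT

FIX = (r0, 0x6b)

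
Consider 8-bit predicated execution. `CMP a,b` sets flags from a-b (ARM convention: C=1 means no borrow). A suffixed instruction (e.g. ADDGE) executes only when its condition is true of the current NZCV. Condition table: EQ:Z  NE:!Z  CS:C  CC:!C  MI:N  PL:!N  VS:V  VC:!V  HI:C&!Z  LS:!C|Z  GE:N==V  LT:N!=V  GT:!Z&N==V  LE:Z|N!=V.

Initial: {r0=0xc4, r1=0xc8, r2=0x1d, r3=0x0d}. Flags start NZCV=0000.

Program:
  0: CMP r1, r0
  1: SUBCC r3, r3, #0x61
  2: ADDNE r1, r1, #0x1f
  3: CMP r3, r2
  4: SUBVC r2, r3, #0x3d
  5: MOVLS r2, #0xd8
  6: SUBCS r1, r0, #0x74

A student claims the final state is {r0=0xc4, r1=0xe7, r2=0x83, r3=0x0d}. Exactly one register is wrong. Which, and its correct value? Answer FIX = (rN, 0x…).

0: ✓ CMP  NZCV=0010
1: · SUBCC
2: ✓ ADDNE  r1←0xe7
3: ✓ CMP  NZCV=1000
4: ✓ SUBVC  r2←0xd0
5: ✓ MOVLS  r2←0xd8
6: · SUBCS

FIX = (r2, 0xd8)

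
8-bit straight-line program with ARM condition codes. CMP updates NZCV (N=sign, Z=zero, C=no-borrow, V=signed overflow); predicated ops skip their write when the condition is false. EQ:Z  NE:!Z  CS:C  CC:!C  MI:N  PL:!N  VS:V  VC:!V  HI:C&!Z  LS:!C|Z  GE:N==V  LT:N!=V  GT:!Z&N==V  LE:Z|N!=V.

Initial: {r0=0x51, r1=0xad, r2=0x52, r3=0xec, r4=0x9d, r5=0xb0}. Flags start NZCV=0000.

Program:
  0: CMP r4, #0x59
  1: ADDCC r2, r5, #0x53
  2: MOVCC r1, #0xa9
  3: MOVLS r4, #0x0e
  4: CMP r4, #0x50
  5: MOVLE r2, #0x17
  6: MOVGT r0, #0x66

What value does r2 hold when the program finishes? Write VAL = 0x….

[0] flags=0011 → (cmp)
[1] flags=0011 CC?F → skip
[2] flags=0011 CC?F → skip
[3] flags=0011 LS?F → skip
[4] flags=0011 → (cmp)
[5] flags=0011 LE?T → r2=0x17
[6] flags=0011 GT?F → skip

VAL = 0x17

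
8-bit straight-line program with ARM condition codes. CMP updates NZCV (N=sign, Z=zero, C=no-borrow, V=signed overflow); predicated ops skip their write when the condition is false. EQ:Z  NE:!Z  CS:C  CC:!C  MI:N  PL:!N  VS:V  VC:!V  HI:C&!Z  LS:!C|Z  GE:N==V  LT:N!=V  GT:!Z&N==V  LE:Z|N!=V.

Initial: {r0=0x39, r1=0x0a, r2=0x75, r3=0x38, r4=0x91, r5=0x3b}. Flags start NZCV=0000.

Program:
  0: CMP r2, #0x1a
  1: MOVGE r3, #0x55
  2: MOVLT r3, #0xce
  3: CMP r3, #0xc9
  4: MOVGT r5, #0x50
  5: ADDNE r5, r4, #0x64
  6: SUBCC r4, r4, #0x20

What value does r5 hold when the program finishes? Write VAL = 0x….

[0] flags=0010 → (cmp)
[1] flags=0010 GE?T → r3=0x55
[2] flags=0010 LT?F → skip
[3] flags=1001 → (cmp)
[4] flags=1001 GT?T → r5=0x50
[5] flags=1001 NE?T → r5=0xf5
[6] flags=1001 CC?T → r4=0x71

VAL = 0xf5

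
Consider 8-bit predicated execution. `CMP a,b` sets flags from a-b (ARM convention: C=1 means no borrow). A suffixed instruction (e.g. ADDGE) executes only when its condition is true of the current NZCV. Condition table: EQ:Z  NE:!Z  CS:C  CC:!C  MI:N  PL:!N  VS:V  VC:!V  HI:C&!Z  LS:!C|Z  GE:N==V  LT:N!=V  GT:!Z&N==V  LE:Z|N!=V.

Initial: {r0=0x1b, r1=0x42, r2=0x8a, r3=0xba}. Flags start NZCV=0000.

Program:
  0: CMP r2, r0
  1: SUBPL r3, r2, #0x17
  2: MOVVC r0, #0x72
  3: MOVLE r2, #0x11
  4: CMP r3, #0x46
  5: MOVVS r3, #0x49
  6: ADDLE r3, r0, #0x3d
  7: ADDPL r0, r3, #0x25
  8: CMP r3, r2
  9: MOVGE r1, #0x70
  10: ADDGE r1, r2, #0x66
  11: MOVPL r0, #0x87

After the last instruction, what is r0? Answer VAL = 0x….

[0] flags=0011 → (cmp)
[1] flags=0011 PL?T → r3=0x73
[2] flags=0011 VC?F → skip
[3] flags=0011 LE?T → r2=0x11
[4] flags=0010 → (cmp)
[5] flags=0010 VS?F → skip
[6] flags=0010 LE?F → skip
[7] flags=0010 PL?T → r0=0x98
[8] flags=0010 → (cmp)
[9] flags=0010 GE?T → r1=0x70
[10] flags=0010 GE?T → r1=0x77
[11] flags=0010 PL?T → r0=0x87

VAL = 0x87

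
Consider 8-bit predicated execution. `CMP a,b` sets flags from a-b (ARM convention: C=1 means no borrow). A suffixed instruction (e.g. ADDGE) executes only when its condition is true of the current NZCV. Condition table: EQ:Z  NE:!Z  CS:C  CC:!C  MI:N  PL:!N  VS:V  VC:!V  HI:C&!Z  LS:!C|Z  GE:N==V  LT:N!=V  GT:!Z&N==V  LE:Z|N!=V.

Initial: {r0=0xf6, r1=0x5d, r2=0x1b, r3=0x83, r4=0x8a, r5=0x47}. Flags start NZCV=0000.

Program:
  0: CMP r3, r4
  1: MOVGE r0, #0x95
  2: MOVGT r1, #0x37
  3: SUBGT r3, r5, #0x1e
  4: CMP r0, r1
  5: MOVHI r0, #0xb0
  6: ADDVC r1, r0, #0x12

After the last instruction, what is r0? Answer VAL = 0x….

VAL = 0xb0

0: ✓ CMP  NZCV=1000
1: · MOVGE
2: · MOVGT
3: · SUBGT
4: ✓ CMP  NZCV=1010
5: ✓ MOVHI  r0←0xb0
6: ✓ ADDVC  r1←0xc2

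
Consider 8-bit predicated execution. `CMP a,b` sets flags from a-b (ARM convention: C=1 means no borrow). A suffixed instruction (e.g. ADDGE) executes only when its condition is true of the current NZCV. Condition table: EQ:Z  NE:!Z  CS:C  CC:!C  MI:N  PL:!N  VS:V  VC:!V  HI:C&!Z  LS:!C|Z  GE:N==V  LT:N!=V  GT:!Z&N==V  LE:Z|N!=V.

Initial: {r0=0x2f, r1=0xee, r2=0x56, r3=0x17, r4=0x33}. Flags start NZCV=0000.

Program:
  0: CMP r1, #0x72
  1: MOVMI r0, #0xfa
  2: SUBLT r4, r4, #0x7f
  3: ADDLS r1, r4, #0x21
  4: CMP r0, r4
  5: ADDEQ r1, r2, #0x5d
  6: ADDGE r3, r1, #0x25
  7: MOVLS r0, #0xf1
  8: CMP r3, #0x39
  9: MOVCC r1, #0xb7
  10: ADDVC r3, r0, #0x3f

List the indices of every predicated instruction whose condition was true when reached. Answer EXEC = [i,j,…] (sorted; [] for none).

0: ✓ CMP  NZCV=0011
1: · MOVMI
2: ✓ SUBLT  r4←0xb4
3: · ADDLS
4: ✓ CMP  NZCV=0000
5: · ADDEQ
6: ✓ ADDGE  r3←0x13
7: ✓ MOVLS  r0←0xf1
8: ✓ CMP  NZCV=1000
9: ✓ MOVCC  r1←0xb7
10: ✓ ADDVC  r3←0x30

EXEC = [2,6,7,9,10]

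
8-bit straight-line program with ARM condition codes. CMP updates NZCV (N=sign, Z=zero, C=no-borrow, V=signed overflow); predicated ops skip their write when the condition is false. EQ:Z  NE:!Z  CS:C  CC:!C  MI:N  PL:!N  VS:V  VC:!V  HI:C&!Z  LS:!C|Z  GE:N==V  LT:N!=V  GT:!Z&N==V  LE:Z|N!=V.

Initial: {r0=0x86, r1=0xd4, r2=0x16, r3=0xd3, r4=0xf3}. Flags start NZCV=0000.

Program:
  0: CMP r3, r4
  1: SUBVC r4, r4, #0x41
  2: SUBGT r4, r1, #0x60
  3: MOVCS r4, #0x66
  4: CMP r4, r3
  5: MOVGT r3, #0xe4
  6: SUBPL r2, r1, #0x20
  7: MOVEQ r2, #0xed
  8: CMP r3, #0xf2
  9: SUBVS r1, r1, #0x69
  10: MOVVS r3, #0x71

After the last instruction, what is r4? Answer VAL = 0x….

0: ✓ CMP  NZCV=1000
1: ✓ SUBVC  r4←0xb2
2: · SUBGT
3: · MOVCS
4: ✓ CMP  NZCV=1000
5: · MOVGT
6: · SUBPL
7: · MOVEQ
8: ✓ CMP  NZCV=1000
9: · SUBVS
10: · MOVVS

VAL = 0xb2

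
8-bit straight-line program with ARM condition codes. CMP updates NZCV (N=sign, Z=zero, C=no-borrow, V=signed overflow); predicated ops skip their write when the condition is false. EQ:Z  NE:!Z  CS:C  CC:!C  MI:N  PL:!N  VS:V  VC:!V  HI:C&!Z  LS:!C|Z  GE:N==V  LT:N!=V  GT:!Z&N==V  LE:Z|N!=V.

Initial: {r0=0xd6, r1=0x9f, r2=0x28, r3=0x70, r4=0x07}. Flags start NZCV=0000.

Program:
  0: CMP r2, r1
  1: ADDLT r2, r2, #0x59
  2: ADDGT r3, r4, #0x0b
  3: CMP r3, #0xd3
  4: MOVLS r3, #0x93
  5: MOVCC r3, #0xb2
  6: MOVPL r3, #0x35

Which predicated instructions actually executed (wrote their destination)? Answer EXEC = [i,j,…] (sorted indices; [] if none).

EXEC = [2,4,5,6]

0: ✓ CMP  NZCV=1001
1: · ADDLT
2: ✓ ADDGT  r3←0x12
3: ✓ CMP  NZCV=0000
4: ✓ MOVLS  r3←0x93
5: ✓ MOVCC  r3←0xb2
6: ✓ MOVPL  r3←0x35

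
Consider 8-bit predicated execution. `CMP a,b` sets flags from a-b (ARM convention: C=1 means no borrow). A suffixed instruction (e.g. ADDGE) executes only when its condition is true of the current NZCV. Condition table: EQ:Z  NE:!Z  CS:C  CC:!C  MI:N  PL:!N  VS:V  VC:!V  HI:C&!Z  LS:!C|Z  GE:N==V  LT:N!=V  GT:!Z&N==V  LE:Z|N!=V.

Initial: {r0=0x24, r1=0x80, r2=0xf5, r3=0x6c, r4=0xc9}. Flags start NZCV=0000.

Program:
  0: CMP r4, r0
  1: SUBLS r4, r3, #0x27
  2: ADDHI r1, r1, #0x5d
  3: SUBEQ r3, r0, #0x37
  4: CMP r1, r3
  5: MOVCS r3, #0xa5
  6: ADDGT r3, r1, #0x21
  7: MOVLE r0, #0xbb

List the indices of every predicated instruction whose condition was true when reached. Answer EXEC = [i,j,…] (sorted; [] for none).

0: ✓ CMP  NZCV=1010
1: · SUBLS
2: ✓ ADDHI  r1←0xdd
3: · SUBEQ
4: ✓ CMP  NZCV=0011
5: ✓ MOVCS  r3←0xa5
6: · ADDGT
7: ✓ MOVLE  r0←0xbb

EXEC = [2,5,7]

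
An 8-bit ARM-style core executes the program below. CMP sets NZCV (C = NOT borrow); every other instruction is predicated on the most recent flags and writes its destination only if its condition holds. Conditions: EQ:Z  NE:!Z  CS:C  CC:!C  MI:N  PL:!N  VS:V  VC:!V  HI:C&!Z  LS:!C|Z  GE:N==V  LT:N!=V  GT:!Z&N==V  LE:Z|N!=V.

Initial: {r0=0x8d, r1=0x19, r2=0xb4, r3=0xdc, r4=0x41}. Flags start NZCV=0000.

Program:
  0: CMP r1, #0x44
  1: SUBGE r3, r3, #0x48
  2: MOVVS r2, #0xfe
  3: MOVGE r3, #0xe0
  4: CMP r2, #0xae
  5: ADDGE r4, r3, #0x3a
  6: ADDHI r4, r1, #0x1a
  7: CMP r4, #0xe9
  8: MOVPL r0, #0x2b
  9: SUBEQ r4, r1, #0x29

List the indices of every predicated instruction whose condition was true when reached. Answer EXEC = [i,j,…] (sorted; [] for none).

EXEC = [5,6,8]

0: ✓ CMP  NZCV=1000
1: · SUBGE
2: · MOVVS
3: · MOVGE
4: ✓ CMP  NZCV=0010
5: ✓ ADDGE  r4←0x16
6: ✓ ADDHI  r4←0x33
7: ✓ CMP  NZCV=0000
8: ✓ MOVPL  r0←0x2b
9: · SUBEQ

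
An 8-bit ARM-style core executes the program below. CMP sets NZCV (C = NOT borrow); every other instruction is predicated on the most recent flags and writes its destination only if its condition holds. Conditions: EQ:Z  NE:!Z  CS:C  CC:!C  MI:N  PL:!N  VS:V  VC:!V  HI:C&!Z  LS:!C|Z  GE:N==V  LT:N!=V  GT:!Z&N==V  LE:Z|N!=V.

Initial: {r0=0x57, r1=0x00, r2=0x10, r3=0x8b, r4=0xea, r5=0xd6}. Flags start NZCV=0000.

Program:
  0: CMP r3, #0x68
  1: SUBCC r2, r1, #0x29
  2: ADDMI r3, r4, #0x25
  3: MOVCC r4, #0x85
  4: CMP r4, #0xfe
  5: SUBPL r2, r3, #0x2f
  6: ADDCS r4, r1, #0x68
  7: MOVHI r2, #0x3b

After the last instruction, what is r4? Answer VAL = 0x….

0: ✓ CMP  NZCV=0011
1: · SUBCC
2: · ADDMI
3: · MOVCC
4: ✓ CMP  NZCV=1000
5: · SUBPL
6: · ADDCS
7: · MOVHI

VAL = 0xea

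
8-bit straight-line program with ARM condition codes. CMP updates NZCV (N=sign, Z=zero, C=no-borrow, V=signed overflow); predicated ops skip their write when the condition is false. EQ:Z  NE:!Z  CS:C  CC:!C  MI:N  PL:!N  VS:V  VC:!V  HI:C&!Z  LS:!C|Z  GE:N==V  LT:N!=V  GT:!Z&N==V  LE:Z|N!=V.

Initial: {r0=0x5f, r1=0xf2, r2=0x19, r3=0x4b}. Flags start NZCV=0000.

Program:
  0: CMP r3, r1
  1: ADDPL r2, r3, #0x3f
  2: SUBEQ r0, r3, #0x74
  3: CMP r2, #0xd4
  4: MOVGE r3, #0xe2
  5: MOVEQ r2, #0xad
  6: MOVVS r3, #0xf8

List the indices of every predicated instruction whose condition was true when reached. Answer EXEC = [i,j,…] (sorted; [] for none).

0: ✓ CMP  NZCV=0000
1: ✓ ADDPL  r2←0x8a
2: · SUBEQ
3: ✓ CMP  NZCV=1000
4: · MOVGE
5: · MOVEQ
6: · MOVVS

EXEC = [1]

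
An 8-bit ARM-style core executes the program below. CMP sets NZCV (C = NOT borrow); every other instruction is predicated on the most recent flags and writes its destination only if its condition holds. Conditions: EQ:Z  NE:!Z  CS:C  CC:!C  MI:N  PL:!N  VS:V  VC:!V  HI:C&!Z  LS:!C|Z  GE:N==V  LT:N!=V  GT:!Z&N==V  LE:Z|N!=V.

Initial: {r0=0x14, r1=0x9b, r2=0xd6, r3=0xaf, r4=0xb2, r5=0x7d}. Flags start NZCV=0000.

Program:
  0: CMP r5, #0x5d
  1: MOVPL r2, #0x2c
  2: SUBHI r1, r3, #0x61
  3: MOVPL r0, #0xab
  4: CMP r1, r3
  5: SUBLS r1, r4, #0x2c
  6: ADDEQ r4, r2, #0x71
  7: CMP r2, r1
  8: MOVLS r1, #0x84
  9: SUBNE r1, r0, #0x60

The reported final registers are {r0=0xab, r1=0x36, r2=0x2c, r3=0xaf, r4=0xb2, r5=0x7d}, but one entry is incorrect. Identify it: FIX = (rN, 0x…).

[0] flags=0010 → (cmp)
[1] flags=0010 PL?T → r2=0x2c
[2] flags=0010 HI?T → r1=0x4e
[3] flags=0010 PL?T → r0=0xab
[4] flags=1001 → (cmp)
[5] flags=1001 LS?T → r1=0x86
[6] flags=1001 EQ?F → skip
[7] flags=1001 → (cmp)
[8] flags=1001 LS?T → r1=0x84
[9] flags=1001 NE?T → r1=0x4b

FIX = (r1, 0x4b)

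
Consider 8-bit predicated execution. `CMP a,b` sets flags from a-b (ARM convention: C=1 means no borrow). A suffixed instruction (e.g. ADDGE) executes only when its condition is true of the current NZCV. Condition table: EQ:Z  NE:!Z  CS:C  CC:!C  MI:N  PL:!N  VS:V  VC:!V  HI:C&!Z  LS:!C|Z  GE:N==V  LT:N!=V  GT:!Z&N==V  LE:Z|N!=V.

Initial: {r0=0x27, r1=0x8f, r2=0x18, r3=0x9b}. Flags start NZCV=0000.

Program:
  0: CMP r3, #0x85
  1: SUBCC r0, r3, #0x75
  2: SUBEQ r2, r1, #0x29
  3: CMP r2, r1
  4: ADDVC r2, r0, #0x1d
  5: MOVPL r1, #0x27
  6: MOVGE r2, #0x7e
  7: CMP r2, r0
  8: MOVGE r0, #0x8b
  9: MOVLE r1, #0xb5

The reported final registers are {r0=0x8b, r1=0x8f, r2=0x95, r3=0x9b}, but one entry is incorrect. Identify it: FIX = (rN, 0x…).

FIX = (r2, 0x7e)

[0] flags=0010 → (cmp)
[1] flags=0010 CC?F → skip
[2] flags=0010 EQ?F → skip
[3] flags=1001 → (cmp)
[4] flags=1001 VC?F → skip
[5] flags=1001 PL?F → skip
[6] flags=1001 GE?T → r2=0x7e
[7] flags=0010 → (cmp)
[8] flags=0010 GE?T → r0=0x8b
[9] flags=0010 LE?F → skip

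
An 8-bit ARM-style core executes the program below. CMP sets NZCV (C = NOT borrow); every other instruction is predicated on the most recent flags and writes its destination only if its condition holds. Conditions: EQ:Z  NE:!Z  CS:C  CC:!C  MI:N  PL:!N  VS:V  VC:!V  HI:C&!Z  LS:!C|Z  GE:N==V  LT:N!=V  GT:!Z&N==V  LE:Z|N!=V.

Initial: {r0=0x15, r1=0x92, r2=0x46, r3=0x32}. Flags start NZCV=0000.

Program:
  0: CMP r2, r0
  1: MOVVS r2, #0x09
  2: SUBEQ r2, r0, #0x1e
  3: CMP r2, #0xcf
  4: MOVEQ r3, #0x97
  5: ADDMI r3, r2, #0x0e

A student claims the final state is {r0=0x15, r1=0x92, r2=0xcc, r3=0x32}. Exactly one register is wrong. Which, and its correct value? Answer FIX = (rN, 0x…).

FIX = (r2, 0x46)

[0] flags=0010 → (cmp)
[1] flags=0010 VS?F → skip
[2] flags=0010 EQ?F → skip
[3] flags=0000 → (cmp)
[4] flags=0000 EQ?F → skip
[5] flags=0000 MI?F → skip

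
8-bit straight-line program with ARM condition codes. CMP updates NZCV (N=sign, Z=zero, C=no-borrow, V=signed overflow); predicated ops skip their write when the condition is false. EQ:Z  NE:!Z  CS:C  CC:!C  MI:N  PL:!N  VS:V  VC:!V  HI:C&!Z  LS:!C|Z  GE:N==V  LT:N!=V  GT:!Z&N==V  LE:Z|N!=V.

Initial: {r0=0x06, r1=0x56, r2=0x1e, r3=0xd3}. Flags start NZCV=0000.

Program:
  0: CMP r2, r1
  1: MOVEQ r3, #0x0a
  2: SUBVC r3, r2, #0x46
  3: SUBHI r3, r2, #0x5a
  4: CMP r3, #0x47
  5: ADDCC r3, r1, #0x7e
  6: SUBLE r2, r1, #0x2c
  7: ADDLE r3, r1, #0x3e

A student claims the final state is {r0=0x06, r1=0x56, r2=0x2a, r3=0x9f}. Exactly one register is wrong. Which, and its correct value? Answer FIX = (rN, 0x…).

0: ✓ CMP  NZCV=1000
1: · MOVEQ
2: ✓ SUBVC  r3←0xd8
3: · SUBHI
4: ✓ CMP  NZCV=1010
5: · ADDCC
6: ✓ SUBLE  r2←0x2a
7: ✓ ADDLE  r3←0x94

FIX = (r3, 0x94)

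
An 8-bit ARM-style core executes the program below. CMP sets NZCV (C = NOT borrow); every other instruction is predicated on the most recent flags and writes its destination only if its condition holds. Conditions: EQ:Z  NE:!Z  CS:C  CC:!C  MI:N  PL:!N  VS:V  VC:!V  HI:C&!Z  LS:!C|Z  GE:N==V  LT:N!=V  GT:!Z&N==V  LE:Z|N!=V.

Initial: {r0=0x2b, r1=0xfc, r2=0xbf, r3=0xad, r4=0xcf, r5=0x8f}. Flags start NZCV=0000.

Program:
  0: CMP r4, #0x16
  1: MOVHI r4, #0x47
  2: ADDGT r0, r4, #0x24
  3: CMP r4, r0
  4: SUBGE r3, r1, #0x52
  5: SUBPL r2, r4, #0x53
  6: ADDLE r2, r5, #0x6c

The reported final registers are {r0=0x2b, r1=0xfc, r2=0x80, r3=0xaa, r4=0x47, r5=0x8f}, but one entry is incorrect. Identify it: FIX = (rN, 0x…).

[0] flags=1010 → (cmp)
[1] flags=1010 HI?T → r4=0x47
[2] flags=1010 GT?F → skip
[3] flags=0010 → (cmp)
[4] flags=0010 GE?T → r3=0xaa
[5] flags=0010 PL?T → r2=0xf4
[6] flags=0010 LE?F → skip

FIX = (r2, 0xf4)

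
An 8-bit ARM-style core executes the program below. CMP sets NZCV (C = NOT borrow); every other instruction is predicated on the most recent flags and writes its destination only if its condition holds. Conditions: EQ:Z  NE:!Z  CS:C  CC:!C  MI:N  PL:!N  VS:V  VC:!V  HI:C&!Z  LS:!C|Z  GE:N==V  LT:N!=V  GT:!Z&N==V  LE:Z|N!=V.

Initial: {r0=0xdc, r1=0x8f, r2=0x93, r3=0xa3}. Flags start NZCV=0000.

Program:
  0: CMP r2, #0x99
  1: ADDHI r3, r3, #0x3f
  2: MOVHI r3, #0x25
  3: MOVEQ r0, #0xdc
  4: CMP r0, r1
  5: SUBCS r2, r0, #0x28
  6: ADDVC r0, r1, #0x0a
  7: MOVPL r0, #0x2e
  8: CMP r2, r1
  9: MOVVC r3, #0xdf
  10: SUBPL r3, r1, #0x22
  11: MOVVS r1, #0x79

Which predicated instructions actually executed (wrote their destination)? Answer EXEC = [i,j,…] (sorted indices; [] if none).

0: ✓ CMP  NZCV=1000
1: · ADDHI
2: · MOVHI
3: · MOVEQ
4: ✓ CMP  NZCV=0010
5: ✓ SUBCS  r2←0xb4
6: ✓ ADDVC  r0←0x99
7: ✓ MOVPL  r0←0x2e
8: ✓ CMP  NZCV=0010
9: ✓ MOVVC  r3←0xdf
10: ✓ SUBPL  r3←0x6d
11: · MOVVS

EXEC = [5,6,7,9,10]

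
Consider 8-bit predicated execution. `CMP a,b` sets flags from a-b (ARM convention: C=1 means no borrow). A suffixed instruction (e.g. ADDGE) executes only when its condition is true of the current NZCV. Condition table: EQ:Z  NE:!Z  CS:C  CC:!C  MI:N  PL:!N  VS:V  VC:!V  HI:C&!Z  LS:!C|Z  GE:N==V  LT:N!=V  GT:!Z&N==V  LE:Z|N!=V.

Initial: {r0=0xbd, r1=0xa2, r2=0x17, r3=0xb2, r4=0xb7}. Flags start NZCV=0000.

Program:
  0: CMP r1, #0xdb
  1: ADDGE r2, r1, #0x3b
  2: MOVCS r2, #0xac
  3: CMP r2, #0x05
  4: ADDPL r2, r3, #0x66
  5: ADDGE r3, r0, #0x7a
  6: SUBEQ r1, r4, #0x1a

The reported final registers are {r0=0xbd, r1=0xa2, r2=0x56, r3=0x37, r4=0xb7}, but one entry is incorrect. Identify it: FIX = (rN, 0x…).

[0] flags=1000 → (cmp)
[1] flags=1000 GE?F → skip
[2] flags=1000 CS?F → skip
[3] flags=0010 → (cmp)
[4] flags=0010 PL?T → r2=0x18
[5] flags=0010 GE?T → r3=0x37
[6] flags=0010 EQ?F → skip

FIX = (r2, 0x18)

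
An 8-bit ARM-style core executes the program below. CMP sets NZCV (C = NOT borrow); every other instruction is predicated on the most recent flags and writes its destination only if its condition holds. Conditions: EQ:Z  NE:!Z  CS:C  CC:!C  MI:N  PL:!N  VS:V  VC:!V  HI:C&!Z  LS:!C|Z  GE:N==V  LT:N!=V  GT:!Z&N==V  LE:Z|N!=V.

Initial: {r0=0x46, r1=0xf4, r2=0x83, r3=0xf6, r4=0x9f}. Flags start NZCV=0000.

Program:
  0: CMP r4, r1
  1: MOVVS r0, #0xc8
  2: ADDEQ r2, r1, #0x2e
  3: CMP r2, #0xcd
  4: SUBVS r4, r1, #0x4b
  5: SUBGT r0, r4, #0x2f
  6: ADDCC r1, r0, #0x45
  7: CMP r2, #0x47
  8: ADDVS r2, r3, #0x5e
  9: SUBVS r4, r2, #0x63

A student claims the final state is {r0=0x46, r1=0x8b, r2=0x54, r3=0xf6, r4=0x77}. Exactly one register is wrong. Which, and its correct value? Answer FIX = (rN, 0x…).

FIX = (r4, 0xf1)

0: ✓ CMP  NZCV=1000
1: · MOVVS
2: · ADDEQ
3: ✓ CMP  NZCV=1000
4: · SUBVS
5: · SUBGT
6: ✓ ADDCC  r1←0x8b
7: ✓ CMP  NZCV=0011
8: ✓ ADDVS  r2←0x54
9: ✓ SUBVS  r4←0xf1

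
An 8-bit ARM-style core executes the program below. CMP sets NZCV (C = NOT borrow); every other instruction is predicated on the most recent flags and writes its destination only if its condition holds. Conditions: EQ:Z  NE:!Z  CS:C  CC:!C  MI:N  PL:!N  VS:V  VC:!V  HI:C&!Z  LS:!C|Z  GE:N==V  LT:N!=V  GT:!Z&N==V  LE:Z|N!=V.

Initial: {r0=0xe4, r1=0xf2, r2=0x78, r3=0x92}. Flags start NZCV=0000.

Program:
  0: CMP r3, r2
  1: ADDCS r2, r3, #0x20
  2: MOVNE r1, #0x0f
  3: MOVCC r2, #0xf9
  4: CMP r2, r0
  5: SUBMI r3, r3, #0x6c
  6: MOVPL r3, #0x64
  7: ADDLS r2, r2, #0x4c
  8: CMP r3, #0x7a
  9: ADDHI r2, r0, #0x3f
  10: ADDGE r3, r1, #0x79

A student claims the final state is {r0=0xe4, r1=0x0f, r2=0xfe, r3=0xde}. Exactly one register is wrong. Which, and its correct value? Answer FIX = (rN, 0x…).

[0] flags=0011 → (cmp)
[1] flags=0011 CS?T → r2=0xb2
[2] flags=0011 NE?T → r1=0x0f
[3] flags=0011 CC?F → skip
[4] flags=1000 → (cmp)
[5] flags=1000 MI?T → r3=0x26
[6] flags=1000 PL?F → skip
[7] flags=1000 LS?T → r2=0xfe
[8] flags=1000 → (cmp)
[9] flags=1000 HI?F → skip
[10] flags=1000 GE?F → skip

FIX = (r3, 0x26)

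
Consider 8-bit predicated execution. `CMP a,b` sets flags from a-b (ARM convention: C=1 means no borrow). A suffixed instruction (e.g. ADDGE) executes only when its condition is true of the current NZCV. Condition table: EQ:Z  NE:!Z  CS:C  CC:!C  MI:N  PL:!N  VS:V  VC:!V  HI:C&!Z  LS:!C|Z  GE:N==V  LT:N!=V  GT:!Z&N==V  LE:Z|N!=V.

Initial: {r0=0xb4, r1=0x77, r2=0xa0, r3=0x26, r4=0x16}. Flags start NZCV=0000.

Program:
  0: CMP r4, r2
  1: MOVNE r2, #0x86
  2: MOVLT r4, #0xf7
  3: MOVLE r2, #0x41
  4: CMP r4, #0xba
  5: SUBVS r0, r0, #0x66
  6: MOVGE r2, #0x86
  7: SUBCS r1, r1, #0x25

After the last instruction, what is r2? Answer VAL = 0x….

0: ✓ CMP  NZCV=0000
1: ✓ MOVNE  r2←0x86
2: · MOVLT
3: · MOVLE
4: ✓ CMP  NZCV=0000
5: · SUBVS
6: ✓ MOVGE  r2←0x86
7: · SUBCS

VAL = 0x86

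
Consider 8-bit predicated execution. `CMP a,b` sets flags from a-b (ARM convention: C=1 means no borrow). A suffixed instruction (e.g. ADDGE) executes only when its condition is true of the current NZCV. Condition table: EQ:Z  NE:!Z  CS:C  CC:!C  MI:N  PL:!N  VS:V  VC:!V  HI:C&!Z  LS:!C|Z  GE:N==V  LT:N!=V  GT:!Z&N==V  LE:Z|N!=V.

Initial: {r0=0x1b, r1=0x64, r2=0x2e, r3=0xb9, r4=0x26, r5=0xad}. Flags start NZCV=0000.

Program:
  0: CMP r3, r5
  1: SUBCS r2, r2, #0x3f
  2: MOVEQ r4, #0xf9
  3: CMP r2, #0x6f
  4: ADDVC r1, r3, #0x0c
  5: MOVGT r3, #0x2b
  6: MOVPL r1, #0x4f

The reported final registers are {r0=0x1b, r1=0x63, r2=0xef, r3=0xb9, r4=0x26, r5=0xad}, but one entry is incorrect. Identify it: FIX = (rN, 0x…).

[0] flags=0010 → (cmp)
[1] flags=0010 CS?T → r2=0xef
[2] flags=0010 EQ?F → skip
[3] flags=1010 → (cmp)
[4] flags=1010 VC?T → r1=0xc5
[5] flags=1010 GT?F → skip
[6] flags=1010 PL?F → skip

FIX = (r1, 0xc5)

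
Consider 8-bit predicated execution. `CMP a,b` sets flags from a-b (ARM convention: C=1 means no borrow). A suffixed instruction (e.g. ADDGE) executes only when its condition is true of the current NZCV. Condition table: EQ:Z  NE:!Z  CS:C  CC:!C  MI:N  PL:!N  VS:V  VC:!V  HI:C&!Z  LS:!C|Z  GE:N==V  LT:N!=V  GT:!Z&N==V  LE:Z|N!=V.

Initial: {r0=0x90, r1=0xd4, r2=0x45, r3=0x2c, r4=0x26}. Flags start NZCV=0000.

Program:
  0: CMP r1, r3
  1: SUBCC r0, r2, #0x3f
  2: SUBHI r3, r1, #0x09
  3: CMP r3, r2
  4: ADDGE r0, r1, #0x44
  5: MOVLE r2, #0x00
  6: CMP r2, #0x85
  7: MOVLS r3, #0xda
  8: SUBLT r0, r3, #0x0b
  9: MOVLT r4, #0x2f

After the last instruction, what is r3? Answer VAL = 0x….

0: ✓ CMP  NZCV=1010
1: · SUBCC
2: ✓ SUBHI  r3←0xcb
3: ✓ CMP  NZCV=1010
4: · ADDGE
5: ✓ MOVLE  r2←0x00
6: ✓ CMP  NZCV=0000
7: ✓ MOVLS  r3←0xda
8: · SUBLT
9: · MOVLT

VAL = 0xda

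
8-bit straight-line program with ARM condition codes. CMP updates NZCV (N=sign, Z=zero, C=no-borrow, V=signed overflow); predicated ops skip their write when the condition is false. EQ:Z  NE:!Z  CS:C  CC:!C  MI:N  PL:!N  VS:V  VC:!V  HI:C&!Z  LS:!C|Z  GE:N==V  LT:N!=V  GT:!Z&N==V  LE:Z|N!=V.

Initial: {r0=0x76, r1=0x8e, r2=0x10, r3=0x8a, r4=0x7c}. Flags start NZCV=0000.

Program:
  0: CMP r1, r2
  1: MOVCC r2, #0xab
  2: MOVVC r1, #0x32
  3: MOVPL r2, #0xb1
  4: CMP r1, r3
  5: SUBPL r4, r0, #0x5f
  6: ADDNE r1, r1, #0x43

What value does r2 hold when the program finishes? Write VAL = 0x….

VAL = 0xb1

[0] flags=0011 → (cmp)
[1] flags=0011 CC?F → skip
[2] flags=0011 VC?F → skip
[3] flags=0011 PL?T → r2=0xb1
[4] flags=0010 → (cmp)
[5] flags=0010 PL?T → r4=0x17
[6] flags=0010 NE?T → r1=0xd1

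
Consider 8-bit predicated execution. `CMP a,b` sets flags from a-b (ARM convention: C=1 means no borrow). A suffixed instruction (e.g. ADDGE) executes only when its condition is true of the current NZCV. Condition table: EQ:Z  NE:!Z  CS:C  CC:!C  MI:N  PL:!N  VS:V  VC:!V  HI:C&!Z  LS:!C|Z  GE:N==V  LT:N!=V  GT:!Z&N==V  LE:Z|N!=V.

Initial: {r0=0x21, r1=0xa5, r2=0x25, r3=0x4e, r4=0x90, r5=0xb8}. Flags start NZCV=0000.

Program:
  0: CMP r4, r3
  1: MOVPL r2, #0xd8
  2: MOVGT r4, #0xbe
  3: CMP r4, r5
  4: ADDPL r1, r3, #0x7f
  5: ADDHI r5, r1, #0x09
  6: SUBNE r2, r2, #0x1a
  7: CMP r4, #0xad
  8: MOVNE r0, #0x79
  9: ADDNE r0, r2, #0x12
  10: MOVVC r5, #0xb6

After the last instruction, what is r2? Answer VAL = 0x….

VAL = 0xbe

0: ✓ CMP  NZCV=0011
1: ✓ MOVPL  r2←0xd8
2: · MOVGT
3: ✓ CMP  NZCV=1000
4: · ADDPL
5: · ADDHI
6: ✓ SUBNE  r2←0xbe
7: ✓ CMP  NZCV=1000
8: ✓ MOVNE  r0←0x79
9: ✓ ADDNE  r0←0xd0
10: ✓ MOVVC  r5←0xb6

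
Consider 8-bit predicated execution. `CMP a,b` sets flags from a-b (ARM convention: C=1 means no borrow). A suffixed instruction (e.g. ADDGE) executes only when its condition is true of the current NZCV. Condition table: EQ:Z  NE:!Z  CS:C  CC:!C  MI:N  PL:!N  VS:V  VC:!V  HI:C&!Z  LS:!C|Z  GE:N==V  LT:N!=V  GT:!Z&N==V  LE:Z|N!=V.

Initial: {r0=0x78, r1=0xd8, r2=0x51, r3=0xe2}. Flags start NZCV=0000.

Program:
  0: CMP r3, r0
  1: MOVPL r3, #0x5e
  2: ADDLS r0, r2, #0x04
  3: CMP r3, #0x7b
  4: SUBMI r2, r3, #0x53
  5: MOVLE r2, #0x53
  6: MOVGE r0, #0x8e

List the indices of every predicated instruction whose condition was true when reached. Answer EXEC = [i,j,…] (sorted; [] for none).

[0] flags=0011 → (cmp)
[1] flags=0011 PL?T → r3=0x5e
[2] flags=0011 LS?F → skip
[3] flags=1000 → (cmp)
[4] flags=1000 MI?T → r2=0x0b
[5] flags=1000 LE?T → r2=0x53
[6] flags=1000 GE?F → skip

EXEC = [1,4,5]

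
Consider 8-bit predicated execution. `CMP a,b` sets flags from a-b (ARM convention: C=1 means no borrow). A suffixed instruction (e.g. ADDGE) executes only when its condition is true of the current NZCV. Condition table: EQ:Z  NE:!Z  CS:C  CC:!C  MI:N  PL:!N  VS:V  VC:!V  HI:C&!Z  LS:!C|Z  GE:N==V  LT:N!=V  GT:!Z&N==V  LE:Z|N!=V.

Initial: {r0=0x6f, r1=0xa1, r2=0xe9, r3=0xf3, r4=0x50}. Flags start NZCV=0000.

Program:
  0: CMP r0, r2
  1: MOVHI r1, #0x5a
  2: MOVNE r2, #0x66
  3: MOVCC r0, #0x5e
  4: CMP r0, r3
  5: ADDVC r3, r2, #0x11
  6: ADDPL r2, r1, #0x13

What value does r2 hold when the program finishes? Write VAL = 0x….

VAL = 0xb4

[0] flags=1001 → (cmp)
[1] flags=1001 HI?F → skip
[2] flags=1001 NE?T → r2=0x66
[3] flags=1001 CC?T → r0=0x5e
[4] flags=0000 → (cmp)
[5] flags=0000 VC?T → r3=0x77
[6] flags=0000 PL?T → r2=0xb4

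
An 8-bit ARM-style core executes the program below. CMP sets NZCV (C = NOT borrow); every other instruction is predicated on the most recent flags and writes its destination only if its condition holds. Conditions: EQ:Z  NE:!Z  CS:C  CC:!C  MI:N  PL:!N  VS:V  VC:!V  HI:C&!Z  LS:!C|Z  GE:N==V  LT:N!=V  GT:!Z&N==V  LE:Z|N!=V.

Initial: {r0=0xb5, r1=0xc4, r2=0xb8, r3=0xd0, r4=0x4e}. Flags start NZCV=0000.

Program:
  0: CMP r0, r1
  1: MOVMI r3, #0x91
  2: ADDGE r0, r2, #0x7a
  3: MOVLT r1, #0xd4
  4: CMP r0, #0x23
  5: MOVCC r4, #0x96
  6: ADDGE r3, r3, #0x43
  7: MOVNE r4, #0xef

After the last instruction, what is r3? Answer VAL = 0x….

0: ✓ CMP  NZCV=1000
1: ✓ MOVMI  r3←0x91
2: · ADDGE
3: ✓ MOVLT  r1←0xd4
4: ✓ CMP  NZCV=1010
5: · MOVCC
6: · ADDGE
7: ✓ MOVNE  r4←0xef

VAL = 0x91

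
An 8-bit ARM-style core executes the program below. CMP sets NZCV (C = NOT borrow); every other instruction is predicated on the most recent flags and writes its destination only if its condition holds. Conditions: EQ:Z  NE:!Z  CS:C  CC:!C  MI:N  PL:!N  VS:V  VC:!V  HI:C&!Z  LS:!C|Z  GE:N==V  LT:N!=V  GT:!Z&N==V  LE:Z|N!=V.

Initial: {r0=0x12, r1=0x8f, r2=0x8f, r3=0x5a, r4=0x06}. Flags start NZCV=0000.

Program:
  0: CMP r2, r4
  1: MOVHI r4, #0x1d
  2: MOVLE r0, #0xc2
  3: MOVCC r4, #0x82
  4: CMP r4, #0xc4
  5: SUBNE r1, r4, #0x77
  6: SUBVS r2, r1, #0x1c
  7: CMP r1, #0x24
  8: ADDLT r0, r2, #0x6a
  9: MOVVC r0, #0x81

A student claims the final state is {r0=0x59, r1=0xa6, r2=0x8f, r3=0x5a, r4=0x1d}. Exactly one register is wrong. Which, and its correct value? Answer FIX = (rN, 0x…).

FIX = (r0, 0x81)

[0] flags=1010 → (cmp)
[1] flags=1010 HI?T → r4=0x1d
[2] flags=1010 LE?T → r0=0xc2
[3] flags=1010 CC?F → skip
[4] flags=0000 → (cmp)
[5] flags=0000 NE?T → r1=0xa6
[6] flags=0000 VS?F → skip
[7] flags=1010 → (cmp)
[8] flags=1010 LT?T → r0=0xf9
[9] flags=1010 VC?T → r0=0x81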